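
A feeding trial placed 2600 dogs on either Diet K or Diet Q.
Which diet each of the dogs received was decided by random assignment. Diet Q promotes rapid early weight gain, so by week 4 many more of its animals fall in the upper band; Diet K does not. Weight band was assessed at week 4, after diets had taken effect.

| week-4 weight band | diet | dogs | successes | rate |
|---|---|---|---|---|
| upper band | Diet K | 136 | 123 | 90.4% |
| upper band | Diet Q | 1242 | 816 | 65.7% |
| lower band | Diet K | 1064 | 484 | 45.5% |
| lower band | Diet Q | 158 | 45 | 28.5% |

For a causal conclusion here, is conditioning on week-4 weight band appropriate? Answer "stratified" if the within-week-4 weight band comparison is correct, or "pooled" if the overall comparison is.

pooled

Within every week-4 weight band level Diet K has the higher rate, yet pooled Diet Q does — Simpson's reversal.
Stratifying would compare diets among dogs the diets themselves sorted into week-4 weight band groups — a form of selection on an intermediate. The unconditioned pooled rates give the total causal effect.
Pooled: Diet K 50.6% vs Diet Q 61.5%; Diet Q is higher overall.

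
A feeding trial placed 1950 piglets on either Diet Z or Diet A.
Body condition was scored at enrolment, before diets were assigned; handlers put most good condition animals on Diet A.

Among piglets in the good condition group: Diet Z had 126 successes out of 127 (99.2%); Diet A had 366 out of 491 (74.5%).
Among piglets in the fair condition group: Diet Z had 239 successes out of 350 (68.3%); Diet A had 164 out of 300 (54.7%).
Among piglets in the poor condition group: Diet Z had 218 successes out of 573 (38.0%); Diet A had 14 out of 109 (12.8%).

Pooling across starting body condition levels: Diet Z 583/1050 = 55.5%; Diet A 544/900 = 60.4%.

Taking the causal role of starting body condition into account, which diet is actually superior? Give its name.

Since starting body condition is a pre-existing factor (not a product of the diet) and it affects the outcome on its own, it is a confounder. The stratified rates, not the pooled rate, identify the causal effect.
Within each level — good condition: 99.2% vs 74.5%; fair condition: 68.3% vs 54.7%; poor condition: 38.0% vs 12.8% — Diet Z is higher every time.

Diet Z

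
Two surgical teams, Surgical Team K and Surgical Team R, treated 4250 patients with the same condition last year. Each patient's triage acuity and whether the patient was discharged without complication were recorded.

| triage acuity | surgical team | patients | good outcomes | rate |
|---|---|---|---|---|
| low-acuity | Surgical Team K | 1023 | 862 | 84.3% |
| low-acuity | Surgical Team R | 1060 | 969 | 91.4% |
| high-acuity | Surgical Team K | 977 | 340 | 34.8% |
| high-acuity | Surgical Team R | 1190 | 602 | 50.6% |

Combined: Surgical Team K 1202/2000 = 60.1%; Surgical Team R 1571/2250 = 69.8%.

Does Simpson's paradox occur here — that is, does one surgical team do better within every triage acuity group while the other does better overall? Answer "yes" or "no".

no

Within each triage acuity level (low-acuity 84.3% vs 91.4%; high-acuity 34.8% vs 50.6%), Surgical Team R has the higher rate every time. Pooled: 60.1% vs 69.8% — Surgical Team R has the higher rate overall. They agree.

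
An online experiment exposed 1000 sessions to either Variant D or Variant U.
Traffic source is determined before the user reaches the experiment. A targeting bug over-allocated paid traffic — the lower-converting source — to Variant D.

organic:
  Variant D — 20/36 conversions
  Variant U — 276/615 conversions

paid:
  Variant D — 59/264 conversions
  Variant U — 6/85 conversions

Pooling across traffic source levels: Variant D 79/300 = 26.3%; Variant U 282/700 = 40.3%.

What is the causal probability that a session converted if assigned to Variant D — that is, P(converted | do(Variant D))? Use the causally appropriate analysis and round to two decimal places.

0.44

Traffic source differs across variants for reasons unrelated to any effect of the variant itself, and it separately predicts the outcome — a classic confounder. We must compare within traffic source levels.
Standardising Variant D to the population traffic source mix: 0.651·20/36 + 0.349·59/264 = 0.440.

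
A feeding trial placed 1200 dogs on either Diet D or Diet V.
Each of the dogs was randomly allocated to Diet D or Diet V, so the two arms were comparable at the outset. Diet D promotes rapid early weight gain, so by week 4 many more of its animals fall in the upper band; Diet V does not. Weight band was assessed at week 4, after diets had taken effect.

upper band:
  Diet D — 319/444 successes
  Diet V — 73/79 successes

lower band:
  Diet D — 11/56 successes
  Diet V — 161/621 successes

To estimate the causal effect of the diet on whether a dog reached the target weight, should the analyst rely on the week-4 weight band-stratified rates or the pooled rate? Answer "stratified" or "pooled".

pooled

Week-4 weight band lies on the pathway diet → week-4 weight band → outcome, so adjusting for it blocks the indirect effect. For the total causal effect of diet, use the unadjusted pooled rates.
Pooled: Diet D 66.0% vs Diet V 33.4%; Diet D is higher overall.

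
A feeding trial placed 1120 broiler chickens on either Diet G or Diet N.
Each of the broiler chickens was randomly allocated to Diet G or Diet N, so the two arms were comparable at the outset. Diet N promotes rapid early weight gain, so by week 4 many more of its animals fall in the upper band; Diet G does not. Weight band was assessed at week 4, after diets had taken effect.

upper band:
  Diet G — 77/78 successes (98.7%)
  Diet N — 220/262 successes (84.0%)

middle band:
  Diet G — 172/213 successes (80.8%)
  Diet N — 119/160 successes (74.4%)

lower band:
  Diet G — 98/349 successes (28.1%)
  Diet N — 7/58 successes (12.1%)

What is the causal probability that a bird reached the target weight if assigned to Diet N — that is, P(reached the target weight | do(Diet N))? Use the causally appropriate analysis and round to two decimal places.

0.72

The week-4 weight band-specific comparison favours Diet G throughout, but the pooled figures favour Diet N. The question is whether to condition on week-4 weight band.
The distribution of week-4 weight band is itself part of what the diet does — it is an intermediate outcome. Holding it fixed would remove that part of the effect; the total effect is the pooled difference.
So P(outcome | do(Diet N)) is just the pooled rate for Diet N: 346/480 = 0.721.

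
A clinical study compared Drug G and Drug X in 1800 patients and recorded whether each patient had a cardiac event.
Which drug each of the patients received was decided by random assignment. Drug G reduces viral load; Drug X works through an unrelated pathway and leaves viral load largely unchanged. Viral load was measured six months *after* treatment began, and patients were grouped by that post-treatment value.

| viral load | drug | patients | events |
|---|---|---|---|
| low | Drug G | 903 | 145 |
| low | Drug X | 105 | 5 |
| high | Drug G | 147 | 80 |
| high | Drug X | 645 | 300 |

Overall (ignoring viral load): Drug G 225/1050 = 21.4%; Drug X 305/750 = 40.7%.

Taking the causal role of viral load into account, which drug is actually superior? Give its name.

Within every viral load level Drug X has the lower rate, yet pooled Drug G does — Simpson's reversal.
Viral load lies on the pathway drug → viral load → outcome, so adjusting for it blocks the indirect effect. For the total causal effect of drug, use the unadjusted pooled rates.
Pooled: Drug G 21.4% vs Drug X 40.7%; Drug G is lower overall.

Drug G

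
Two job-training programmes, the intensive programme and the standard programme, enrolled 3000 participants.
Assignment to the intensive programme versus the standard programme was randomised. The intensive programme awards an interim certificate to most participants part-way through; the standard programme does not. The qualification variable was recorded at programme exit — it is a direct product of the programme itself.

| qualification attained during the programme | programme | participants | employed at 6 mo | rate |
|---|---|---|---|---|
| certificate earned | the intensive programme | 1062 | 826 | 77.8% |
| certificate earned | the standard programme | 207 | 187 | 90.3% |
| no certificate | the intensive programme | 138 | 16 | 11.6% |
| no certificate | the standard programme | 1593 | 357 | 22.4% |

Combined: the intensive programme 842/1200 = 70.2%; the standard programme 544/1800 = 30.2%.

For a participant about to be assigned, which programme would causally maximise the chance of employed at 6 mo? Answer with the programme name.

the intensive programme

The qualification attained during the programme-specific comparison favours the standard programme throughout, but the pooled figures favour the intensive programme. The question is whether to condition on qualification attained during the programme.
The distribution of qualification attained during the programme is itself part of what the programme does — it is an intermediate outcome. Holding it fixed would remove that part of the effect; the total effect is the pooled difference.
Pooled: the intensive programme 70.2% vs the standard programme 30.2%; the intensive programme is higher overall.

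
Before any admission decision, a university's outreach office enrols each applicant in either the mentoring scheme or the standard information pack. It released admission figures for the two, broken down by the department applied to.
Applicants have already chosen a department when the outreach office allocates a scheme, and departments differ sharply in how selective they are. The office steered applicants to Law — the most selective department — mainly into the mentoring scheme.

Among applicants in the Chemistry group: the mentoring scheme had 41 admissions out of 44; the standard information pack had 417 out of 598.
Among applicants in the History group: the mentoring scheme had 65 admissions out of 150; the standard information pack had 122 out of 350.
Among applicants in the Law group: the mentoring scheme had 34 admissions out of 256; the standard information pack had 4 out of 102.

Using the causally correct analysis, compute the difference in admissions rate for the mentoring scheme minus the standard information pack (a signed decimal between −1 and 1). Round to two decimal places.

+0.15

the mentoring scheme is higher inside every department stratum but the standard information pack is higher in aggregate. Whether to stratify depends on how department relates to the outreach scheme.
Since department is a pre-existing factor (not a product of the outreach scheme) and it affects the outcome on its own, it is a confounder. The stratified rates, not the pooled rate, identify the causal effect.
Adjusting over the population distribution of department: 0.428·(0.932−0.697) + 0.333·(0.433−0.349) + 0.239·(0.133−0.039) = +0.151.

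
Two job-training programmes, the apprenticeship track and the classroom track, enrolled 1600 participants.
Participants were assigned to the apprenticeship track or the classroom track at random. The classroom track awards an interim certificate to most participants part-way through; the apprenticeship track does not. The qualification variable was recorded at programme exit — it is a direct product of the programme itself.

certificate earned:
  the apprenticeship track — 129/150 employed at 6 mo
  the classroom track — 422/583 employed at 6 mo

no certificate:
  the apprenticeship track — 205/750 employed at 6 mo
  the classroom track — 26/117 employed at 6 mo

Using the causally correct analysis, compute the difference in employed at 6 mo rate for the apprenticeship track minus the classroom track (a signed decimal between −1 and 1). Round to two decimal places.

-0.27

Qualification attained during the programme is downstream of the programme. One should not condition on a consequence of treatment, so the overall rates are the right comparison.
The causal difference is the pooled difference: 0.371 − 0.640 = -0.269.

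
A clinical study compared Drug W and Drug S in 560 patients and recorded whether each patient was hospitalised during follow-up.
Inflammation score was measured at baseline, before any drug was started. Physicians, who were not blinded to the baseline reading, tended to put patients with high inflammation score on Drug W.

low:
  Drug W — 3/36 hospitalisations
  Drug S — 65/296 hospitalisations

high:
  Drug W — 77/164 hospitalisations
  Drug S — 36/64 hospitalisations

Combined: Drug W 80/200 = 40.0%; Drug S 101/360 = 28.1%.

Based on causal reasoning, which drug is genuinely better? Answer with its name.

Drug W

Since inflammation score is a pre-existing factor (not a product of the drug) and it affects the outcome on its own, it is a confounder. The stratified rates, not the pooled rate, identify the causal effect.
Within each level — low: 8.3% vs 22.0%; high: 47.0% vs 56.2% — Drug W is lower every time.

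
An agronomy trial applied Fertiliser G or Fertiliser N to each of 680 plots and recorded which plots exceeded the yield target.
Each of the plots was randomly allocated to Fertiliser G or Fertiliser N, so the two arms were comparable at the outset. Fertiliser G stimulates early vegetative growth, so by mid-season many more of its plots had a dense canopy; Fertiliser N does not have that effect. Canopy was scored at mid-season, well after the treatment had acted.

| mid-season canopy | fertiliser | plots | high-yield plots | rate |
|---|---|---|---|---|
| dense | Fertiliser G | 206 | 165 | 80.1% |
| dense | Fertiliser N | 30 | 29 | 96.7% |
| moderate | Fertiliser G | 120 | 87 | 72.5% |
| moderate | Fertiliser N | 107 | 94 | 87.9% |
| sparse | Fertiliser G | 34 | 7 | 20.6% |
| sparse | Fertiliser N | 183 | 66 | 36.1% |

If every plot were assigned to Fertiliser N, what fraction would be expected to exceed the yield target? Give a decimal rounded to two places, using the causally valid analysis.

0.59

Fertiliser N is higher inside every mid-season canopy stratum but Fertiliser G is higher in aggregate. Whether to stratify depends on how mid-season canopy relates to the fertiliser.
Because the fertiliser influences mid-season canopy, mid-season canopy is a post-treatment mediator, not a confounder. Stratifying on it would bias the estimate; the causal effect is the crude pooled difference.
So P(outcome | do(Fertiliser N)) is just the pooled rate for Fertiliser N: 189/320 = 0.591.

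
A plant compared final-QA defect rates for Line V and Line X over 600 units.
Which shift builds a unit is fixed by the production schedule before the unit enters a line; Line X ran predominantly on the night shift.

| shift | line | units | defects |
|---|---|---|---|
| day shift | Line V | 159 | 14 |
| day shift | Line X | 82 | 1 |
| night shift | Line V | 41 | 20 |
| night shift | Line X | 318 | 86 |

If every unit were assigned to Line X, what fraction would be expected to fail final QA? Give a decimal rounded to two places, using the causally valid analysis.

0.17

Line X is lower inside every shift stratum but Line V is lower in aggregate. Whether to stratify depends on how shift relates to the line.
Nothing the line does changes shift; the imbalance is an allocation artefact. With shift also predicting the outcome, the pooled figure is confounded, and the within-stratum comparison is the causal one.
Standardising Line X to the population shift mix: 0.402·1/82 + 0.598·86/318 = 0.167.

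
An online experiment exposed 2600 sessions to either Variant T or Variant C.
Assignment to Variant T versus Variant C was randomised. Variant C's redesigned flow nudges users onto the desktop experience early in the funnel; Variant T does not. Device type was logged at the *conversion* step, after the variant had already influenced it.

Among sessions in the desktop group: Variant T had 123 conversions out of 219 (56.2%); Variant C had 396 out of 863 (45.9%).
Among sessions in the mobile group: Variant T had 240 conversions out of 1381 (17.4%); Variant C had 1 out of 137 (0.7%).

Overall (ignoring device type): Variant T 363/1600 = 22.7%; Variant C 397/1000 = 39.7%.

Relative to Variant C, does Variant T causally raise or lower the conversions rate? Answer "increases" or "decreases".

decreases

The device type-specific comparison favours Variant T throughout, but the pooled figures favour Variant C. The question is whether to condition on device type.
Device type is downstream of the variant. One should not condition on a consequence of treatment, so the overall rates are the right comparison.
Pooled: Variant T 22.7% vs Variant C 39.7%; Variant C is higher overall.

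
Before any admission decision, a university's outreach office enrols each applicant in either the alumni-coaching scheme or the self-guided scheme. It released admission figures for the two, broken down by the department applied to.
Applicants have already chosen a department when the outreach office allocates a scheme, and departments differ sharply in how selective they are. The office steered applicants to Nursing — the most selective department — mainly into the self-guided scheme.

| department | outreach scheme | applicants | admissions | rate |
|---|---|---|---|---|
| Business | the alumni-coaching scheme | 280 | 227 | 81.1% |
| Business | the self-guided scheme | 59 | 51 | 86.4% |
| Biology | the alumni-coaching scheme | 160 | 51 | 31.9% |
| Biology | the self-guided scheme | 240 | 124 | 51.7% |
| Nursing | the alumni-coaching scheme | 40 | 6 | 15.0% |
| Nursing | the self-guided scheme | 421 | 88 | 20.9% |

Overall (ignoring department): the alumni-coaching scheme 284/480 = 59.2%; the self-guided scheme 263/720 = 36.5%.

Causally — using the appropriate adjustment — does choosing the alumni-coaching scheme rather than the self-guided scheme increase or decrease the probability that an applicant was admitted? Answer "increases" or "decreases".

decreases

Within every department level the self-guided scheme has the higher rate, yet pooled the alumni-coaching scheme does — Simpson's reversal.
The imbalance in department arose from how applicants were allocated, not from anything the outreach scheme did; and department independently affects the outcome. The pooled gap is confounded — condition on department.
Within each level — Business: 81.1% vs 86.4%; Biology: 31.9% vs 51.7%; Nursing: 15.0% vs 20.9% — the self-guided scheme is higher every time.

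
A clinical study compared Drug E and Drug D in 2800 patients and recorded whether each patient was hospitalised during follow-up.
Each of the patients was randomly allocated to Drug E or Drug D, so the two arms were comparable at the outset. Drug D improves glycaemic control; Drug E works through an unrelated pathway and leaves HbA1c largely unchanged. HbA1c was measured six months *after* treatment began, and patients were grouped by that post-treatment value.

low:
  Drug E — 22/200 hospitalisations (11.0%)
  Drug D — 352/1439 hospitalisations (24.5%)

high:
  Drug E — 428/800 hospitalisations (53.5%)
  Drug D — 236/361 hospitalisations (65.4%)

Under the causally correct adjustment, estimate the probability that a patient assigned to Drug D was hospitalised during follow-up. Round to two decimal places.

0.33

Within every HbA1c level Drug E has the lower rate, yet pooled Drug D does — Simpson's reversal.
HbA1c lies on the pathway drug → HbA1c → outcome, so adjusting for it blocks the indirect effect. For the total causal effect of drug, use the unadjusted pooled rates.
So P(outcome | do(Drug D)) is just the pooled rate for Drug D: 588/1800 = 0.327.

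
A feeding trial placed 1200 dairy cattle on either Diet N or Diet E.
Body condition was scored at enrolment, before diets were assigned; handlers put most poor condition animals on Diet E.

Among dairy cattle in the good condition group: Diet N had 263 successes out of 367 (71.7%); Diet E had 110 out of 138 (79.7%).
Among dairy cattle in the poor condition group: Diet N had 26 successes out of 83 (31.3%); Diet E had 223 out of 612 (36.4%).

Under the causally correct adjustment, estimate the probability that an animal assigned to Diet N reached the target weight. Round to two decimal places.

0.48

Here starting body condition is a common cause — it drives both which diet a case falls under and the outcome. The crude comparison mixes populations; the stratum-specific rates are the causally relevant ones.
Standardising Diet N to the population starting body condition mix: 0.421·263/367 + 0.579·26/83 = 0.483.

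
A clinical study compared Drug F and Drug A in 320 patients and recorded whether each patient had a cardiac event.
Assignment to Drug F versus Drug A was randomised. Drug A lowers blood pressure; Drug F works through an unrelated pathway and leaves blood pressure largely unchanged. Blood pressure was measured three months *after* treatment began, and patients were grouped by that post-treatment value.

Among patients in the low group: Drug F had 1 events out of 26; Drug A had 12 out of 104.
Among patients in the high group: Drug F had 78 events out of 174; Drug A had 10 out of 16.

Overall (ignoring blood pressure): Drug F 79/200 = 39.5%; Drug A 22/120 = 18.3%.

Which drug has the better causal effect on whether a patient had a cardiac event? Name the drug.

Drug A

The stratified and pooled comparisons disagree (Drug F wins within each blood pressure; Drug A wins overall), so the answer turns on the causal role of blood pressure.
Blood pressure is recorded after the drug and is itself shifted by it — it sits on the causal path from drug to outcome. Conditioning on a mediator would strip out part of the effect we want; the pooled comparison gives the total causal effect.
Pooled: Drug F 39.5% vs Drug A 18.3%; Drug A is lower overall.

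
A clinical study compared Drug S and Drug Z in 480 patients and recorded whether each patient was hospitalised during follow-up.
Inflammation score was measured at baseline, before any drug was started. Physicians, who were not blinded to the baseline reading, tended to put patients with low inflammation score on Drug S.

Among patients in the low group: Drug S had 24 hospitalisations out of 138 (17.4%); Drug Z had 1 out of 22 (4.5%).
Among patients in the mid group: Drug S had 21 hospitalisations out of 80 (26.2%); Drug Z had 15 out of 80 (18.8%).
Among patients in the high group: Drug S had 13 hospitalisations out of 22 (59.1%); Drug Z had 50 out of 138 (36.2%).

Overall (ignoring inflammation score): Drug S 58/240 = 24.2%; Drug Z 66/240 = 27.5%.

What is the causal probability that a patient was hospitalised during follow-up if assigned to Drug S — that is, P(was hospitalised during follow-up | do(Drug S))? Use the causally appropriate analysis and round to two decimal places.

0.34

The inflammation score-specific comparison favours Drug Z throughout, but the pooled figures favour Drug S. The question is whether to condition on inflammation score.
Inflammation score satisfies the back-door criterion: it is not a descendant of the drug, and it blocks the spurious path from drug to outcome. Adjusting for it (i.e., using the within-inflammation score rates) gives the causal effect.
Standardising Drug S to the population inflammation score mix: 0.333·24/138 + 0.333·21/80 + 0.333·13/22 = 0.342.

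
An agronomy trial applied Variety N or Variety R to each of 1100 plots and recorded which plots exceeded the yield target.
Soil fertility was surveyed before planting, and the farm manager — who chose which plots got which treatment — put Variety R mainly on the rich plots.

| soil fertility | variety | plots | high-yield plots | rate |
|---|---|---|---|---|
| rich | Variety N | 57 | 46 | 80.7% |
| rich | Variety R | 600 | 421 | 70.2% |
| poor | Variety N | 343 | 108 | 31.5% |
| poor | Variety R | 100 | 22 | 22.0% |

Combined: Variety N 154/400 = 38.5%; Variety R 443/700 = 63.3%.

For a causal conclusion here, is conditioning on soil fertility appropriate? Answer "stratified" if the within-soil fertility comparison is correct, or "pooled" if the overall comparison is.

stratified

The stratified and pooled comparisons disagree (Variety N wins within each soil fertility; Variety R wins overall), so the answer turns on the causal role of soil fertility.
Since soil fertility is a pre-existing factor (not a product of the variety) and it affects the outcome on its own, it is a confounder. The stratified rates, not the pooled rate, identify the causal effect.
Within each level — rich: 80.7% vs 70.2%; poor: 31.5% vs 22.0% — Variety N is higher every time.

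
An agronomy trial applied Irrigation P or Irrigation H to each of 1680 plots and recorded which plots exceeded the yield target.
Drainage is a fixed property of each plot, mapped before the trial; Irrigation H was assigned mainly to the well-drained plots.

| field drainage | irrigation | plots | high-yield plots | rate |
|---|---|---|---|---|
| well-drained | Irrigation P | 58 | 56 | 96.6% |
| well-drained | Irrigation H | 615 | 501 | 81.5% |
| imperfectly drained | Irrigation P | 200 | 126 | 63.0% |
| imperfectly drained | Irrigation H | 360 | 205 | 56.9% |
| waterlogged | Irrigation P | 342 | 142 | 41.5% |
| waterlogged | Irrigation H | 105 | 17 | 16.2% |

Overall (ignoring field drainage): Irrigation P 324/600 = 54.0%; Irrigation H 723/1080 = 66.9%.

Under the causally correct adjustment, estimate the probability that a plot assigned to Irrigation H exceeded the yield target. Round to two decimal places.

Field drainage differs across irrigations for reasons unrelated to any effect of the irrigation itself, and it separately predicts the outcome — a classic confounder. We must compare within field drainage levels.
Standardising Irrigation H to the population field drainage mix: 0.401·501/615 + 0.333·205/360 + 0.266·17/105 = 0.559.

0.56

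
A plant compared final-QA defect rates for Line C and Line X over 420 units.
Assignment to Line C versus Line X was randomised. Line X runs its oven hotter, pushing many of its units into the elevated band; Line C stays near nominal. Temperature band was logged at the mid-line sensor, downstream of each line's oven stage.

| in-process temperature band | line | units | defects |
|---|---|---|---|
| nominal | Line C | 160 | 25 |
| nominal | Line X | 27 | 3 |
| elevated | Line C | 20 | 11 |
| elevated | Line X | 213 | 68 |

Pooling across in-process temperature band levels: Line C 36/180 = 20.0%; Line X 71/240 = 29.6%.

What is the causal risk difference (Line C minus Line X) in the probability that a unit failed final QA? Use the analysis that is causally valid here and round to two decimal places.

Line X is lower inside every in-process temperature band stratum but Line C is lower in aggregate. Whether to stratify depends on how in-process temperature band relates to the line.
In-process temperature band is recorded after the line and is itself shifted by it — it sits on the causal path from line to outcome. Conditioning on a mediator would strip out part of the effect we want; the pooled comparison gives the total causal effect.
The causal difference is the pooled difference: 0.200 − 0.296 = -0.096.

-0.10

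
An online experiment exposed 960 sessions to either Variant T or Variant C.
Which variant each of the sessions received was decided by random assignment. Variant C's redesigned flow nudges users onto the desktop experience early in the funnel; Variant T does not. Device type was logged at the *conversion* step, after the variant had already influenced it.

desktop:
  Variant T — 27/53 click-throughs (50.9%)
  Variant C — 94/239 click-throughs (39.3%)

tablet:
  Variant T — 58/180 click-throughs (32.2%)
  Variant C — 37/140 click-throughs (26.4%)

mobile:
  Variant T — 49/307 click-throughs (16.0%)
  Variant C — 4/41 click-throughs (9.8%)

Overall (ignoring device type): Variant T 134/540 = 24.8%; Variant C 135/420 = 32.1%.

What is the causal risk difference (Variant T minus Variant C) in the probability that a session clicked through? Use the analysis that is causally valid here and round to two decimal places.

-0.07

Because the variant influences device type, device type is a post-treatment mediator, not a confounder. Stratifying on it would bias the estimate; the causal effect is the crude pooled difference.
The causal difference is the pooled difference: 0.248 − 0.321 = -0.073.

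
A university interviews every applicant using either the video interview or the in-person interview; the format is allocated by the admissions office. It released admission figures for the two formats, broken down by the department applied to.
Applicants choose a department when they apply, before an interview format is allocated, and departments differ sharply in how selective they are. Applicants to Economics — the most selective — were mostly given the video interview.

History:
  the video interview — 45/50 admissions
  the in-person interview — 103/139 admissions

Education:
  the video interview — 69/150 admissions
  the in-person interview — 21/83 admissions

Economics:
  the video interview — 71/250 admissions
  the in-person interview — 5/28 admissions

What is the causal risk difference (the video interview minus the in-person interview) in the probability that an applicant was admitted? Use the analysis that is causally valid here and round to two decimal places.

Department is set before the interview format has any effect — it is not caused by the interview format — and it independently drives the outcome. That makes it a confounder, so the causal comparison is within department levels.
Adjusting over the population distribution of department: 0.270·(0.900−0.741) + 0.333·(0.460−0.253) + 0.397·(0.284−0.179) = +0.154.

+0.15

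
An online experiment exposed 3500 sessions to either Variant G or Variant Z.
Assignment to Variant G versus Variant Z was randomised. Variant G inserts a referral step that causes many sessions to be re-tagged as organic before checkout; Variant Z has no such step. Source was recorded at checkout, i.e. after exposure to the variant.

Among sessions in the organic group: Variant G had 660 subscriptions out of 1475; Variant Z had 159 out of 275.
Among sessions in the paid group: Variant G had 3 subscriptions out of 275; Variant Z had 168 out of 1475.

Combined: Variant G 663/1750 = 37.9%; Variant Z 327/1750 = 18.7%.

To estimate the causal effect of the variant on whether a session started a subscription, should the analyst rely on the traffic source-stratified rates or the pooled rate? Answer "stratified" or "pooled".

pooled

Stratifying would compare variants among sessions the variants themselves sorted into traffic source groups — a form of selection on an intermediate. The unconditioned pooled rates give the total causal effect.
Pooled: Variant G 37.9% vs Variant Z 18.7%; Variant G is higher overall.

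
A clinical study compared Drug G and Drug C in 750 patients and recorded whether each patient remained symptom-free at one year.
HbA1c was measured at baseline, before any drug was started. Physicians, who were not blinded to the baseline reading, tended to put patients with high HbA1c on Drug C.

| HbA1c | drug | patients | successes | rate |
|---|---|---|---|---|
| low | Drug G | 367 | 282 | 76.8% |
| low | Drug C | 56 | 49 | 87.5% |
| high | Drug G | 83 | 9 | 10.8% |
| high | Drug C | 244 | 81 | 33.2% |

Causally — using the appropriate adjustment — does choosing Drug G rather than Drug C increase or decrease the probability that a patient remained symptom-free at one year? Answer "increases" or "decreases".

decreases

Here HbA1c is a common cause — it drives both which drug a case falls under and the outcome. The crude comparison mixes populations; the stratum-specific rates are the causally relevant ones.
Within each level — low: 76.8% vs 87.5%; high: 10.8% vs 33.2% — Drug C is higher every time.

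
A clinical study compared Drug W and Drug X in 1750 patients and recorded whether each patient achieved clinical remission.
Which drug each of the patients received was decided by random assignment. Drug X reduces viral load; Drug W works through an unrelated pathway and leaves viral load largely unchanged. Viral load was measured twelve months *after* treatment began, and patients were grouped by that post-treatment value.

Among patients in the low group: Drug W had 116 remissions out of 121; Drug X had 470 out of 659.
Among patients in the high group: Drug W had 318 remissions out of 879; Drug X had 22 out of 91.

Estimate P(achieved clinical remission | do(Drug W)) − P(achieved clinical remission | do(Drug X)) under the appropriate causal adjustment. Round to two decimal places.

-0.22

Within every viral load level Drug W has the higher rate, yet pooled Drug X does — Simpson's reversal.
Viral load here is a post-treatment variable shaped by the drug; conditioning on it would introduce bias rather than remove it. The overall comparison is the causal one.
The causal difference is the pooled difference: 0.434 − 0.656 = -0.222.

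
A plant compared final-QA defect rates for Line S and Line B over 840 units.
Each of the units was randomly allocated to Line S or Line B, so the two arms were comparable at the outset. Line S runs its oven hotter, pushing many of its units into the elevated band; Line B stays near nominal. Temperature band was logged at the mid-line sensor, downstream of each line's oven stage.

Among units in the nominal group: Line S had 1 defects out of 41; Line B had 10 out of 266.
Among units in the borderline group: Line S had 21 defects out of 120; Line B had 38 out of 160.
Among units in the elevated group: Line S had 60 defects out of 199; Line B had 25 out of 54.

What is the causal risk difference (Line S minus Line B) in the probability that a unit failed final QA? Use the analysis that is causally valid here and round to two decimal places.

+0.08

Within every in-process temperature band level Line S has the lower rate, yet pooled Line B does — Simpson's reversal.
In-process temperature band here is a post-treatment variable shaped by the line; conditioning on it would introduce bias rather than remove it. The overall comparison is the causal one.
The causal difference is the pooled difference: 0.228 − 0.152 = +0.076.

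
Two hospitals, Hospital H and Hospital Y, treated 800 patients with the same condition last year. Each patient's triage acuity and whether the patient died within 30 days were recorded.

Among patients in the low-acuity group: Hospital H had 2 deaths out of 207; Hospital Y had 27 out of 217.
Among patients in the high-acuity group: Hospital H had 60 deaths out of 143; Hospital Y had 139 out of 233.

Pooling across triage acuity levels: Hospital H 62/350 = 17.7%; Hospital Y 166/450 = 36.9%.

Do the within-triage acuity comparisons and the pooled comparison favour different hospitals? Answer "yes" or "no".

Within each triage acuity level (low-acuity 1.0% vs 12.4%; high-acuity 42.0% vs 59.7%), Hospital H has the lower rate every time. Pooled: 17.7% vs 36.9% — Hospital H has the lower rate overall. They agree.

no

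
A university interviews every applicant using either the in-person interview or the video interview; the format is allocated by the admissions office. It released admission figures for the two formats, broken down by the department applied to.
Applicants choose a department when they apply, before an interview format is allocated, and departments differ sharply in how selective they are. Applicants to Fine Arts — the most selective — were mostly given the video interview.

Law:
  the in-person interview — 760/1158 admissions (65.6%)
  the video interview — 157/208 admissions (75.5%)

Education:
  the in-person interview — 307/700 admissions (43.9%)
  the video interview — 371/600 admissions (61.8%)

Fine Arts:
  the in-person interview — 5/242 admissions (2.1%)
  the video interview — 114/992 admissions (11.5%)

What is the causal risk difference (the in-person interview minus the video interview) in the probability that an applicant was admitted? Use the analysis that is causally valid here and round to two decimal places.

-0.12

the video interview is higher inside every department stratum but the in-person interview is higher in aggregate. Whether to stratify depends on how department relates to the interview format.
Since department is a pre-existing factor (not a product of the interview format) and it affects the outcome on its own, it is a confounder. The stratified rates, not the pooled rate, identify the causal effect.
Adjusting over the population distribution of department: 0.350·(0.656−0.755) + 0.333·(0.439−0.618) + 0.316·(0.021−0.115) = -0.124.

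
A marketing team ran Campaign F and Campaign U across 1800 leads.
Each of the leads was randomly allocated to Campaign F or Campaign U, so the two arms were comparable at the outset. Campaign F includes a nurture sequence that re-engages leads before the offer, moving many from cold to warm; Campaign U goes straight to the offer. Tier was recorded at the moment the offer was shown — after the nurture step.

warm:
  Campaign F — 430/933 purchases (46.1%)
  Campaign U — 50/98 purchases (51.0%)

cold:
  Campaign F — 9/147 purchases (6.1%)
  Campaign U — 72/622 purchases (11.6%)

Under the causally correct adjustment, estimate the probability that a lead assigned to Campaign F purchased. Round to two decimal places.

0.41

Within every engagement tier level Campaign U has the higher rate, yet pooled Campaign F does — Simpson's reversal.
Engagement tier here is a post-treatment variable shaped by the campaign; conditioning on it would introduce bias rather than remove it. The overall comparison is the causal one.
So P(outcome | do(Campaign F)) is just the pooled rate for Campaign F: 439/1080 = 0.406.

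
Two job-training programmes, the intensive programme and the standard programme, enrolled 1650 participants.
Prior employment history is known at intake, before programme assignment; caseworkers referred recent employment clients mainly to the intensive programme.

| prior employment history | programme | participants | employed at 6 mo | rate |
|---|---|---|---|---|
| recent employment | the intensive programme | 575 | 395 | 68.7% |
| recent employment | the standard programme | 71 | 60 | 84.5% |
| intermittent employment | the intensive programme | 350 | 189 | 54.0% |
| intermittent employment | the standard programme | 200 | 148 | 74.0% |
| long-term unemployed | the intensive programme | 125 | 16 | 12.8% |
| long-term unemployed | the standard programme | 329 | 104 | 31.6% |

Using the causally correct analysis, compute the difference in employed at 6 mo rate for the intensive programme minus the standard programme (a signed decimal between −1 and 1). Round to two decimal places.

-0.18

Prior employment history differs across programmes for reasons unrelated to any effect of the programme itself, and it separately predicts the outcome — a classic confounder. We must compare within prior employment history levels.
Adjusting over the population distribution of prior employment history: 0.392·(0.687−0.845) + 0.333·(0.540−0.740) + 0.275·(0.128−0.316) = -0.180.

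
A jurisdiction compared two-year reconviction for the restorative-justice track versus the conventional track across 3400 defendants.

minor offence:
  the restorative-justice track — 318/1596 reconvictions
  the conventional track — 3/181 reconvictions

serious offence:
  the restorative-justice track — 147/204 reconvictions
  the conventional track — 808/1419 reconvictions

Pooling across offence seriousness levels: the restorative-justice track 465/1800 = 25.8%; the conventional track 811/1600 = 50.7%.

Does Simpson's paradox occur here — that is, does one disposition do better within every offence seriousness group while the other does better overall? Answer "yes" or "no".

Within each offence seriousness level (minor offence 19.9% vs 1.7%; serious offence 72.1% vs 56.9%), the conventional track has the lower rate every time. Pooled: 25.8% vs 50.7% — the restorative-justice track has the lower rate overall. The two comparisons disagree.

yes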